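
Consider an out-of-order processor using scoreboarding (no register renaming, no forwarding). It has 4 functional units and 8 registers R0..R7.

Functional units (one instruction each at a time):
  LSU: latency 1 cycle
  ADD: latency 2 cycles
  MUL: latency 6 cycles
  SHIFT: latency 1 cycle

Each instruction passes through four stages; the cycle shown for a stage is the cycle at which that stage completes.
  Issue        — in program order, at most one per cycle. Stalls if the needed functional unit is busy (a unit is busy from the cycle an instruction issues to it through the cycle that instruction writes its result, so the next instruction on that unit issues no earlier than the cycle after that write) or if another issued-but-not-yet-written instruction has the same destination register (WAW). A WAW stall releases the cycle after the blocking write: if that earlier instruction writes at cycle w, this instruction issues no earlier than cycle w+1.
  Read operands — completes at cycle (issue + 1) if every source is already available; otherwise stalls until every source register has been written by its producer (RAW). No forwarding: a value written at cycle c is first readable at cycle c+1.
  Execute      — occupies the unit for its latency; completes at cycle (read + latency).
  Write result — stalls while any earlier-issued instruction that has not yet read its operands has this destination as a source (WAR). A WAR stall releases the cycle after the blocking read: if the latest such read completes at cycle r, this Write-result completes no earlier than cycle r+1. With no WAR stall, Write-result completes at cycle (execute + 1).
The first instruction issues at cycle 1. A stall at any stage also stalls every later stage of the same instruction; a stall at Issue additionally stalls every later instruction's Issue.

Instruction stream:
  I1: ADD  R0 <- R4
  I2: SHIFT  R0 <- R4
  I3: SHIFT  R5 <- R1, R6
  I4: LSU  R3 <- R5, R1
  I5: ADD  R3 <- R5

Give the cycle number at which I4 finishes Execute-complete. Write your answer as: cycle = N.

cycle = 15

t=1  I1 dispatched to ADD
t=2  I1 operands ready
t=4  I1 complete
t=5  R0←I1
t=6  I2 dispatched to SHIFT
t=7  I2 operands ready
t=8  I2 complete
t=9  R0←I2
t=10  I3 dispatched to SHIFT
t=11  I3 operands ready, I4 dispatched to LSU
t=12  I3 complete
t=13  R5←I3
t=14  I4 operands ready
t=15  I4 complete
t=16  R3←I4
t=17  I5 dispatched to ADD
t=18  I5 operands ready
t=20  I5 complete
t=21  R3←I5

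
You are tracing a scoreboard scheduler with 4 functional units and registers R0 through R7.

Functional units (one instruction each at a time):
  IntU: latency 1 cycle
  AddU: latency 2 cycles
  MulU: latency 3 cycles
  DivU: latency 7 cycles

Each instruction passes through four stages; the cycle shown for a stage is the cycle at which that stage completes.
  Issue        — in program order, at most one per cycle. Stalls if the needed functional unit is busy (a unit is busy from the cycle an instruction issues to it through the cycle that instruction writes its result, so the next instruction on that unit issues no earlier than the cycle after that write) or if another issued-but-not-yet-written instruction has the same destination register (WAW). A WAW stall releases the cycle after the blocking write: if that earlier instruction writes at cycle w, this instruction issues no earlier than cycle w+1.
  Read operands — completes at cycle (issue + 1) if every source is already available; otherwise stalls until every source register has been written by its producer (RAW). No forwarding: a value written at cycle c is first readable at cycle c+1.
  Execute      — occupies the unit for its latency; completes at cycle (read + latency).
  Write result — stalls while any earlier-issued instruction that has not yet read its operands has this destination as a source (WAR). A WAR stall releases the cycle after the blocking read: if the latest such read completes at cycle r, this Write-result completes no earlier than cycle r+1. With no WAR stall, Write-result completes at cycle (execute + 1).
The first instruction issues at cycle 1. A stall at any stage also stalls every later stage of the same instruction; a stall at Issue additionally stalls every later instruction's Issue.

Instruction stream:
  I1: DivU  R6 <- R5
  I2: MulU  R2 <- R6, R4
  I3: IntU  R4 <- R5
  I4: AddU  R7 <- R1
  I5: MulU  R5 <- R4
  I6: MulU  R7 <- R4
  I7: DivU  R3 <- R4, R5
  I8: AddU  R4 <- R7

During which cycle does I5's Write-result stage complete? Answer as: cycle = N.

[I1] 1/2/9/10
[I2] 2/11/14/15  (RAW R6: wait I1 write@10)
[I3] 3/4/5/12  (WAR R4: wait I2 read@11)
[I4] 4/5/7/8
[I5] 16/17/20/21  (struct: MulU busy until I2 writes@15)
[I6] 22/23/26/27  (struct: MulU busy until I5 writes@21)
[I7] 23/24/31/32
[I8] 24/28/30/31  (RAW R7: wait I6 write@27)

cycle = 21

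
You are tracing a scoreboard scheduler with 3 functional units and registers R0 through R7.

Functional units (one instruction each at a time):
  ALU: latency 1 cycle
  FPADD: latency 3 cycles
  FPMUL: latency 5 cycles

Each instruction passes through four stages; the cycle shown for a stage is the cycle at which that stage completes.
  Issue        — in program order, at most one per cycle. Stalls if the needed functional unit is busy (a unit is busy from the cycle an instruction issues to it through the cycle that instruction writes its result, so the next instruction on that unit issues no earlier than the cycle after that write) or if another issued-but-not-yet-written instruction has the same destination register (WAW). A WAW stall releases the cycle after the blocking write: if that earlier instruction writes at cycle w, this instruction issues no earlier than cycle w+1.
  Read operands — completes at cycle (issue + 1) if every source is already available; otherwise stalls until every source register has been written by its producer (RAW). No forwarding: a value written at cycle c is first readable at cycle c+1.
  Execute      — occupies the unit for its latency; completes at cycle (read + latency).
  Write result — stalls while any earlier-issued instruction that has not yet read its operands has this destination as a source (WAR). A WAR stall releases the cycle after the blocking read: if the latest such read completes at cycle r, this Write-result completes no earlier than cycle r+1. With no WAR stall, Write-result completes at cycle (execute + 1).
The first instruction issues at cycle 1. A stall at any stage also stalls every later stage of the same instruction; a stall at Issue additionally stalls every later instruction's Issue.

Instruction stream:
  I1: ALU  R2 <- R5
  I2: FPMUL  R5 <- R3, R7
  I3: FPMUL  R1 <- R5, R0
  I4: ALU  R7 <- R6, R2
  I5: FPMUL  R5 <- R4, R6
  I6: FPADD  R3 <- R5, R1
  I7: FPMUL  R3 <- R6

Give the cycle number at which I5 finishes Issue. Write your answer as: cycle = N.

cycle = 18

  I1 | 1 | 2 | 3 | 4
  I2 | 2 | 3 | 8 | 9
  I3 | 10 | 11 | 16 | 17   struct: FPMUL busy until I2 writes@9
  I4 | 11 | 12 | 13 | 14
  I5 | 18 | 19 | 24 | 25   struct: FPMUL busy until I3 writes@17
  I6 | 19 | 26 | 29 | 30   RAW R5: wait I5 write@25
  I7 | 31 | 32 | 37 | 38   WAW R3: wait I6 write@30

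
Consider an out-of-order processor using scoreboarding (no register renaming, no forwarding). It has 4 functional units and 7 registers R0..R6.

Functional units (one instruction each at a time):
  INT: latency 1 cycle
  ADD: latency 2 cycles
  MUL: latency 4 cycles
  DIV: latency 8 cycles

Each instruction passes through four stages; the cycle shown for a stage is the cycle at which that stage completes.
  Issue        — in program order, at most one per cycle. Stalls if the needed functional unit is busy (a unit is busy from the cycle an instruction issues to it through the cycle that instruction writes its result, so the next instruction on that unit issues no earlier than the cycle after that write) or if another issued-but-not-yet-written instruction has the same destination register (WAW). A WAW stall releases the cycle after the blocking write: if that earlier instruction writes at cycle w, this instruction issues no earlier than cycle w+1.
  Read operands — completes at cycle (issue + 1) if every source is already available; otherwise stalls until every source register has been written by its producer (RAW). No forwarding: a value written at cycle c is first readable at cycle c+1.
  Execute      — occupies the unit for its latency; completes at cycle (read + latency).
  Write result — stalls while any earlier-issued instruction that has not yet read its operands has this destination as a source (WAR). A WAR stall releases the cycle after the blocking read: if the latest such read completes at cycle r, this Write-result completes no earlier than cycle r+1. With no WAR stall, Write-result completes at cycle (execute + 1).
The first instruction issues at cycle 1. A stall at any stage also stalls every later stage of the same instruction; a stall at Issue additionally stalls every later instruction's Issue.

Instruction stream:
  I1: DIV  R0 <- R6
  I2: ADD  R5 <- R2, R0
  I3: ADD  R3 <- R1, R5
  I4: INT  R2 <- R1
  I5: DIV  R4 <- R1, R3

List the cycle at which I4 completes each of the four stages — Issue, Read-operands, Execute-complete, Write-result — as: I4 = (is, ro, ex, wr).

I4 = (17, 18, 19, 20)

  I1 | 1 | 2 | 10 | 11
  I2 | 2 | 12 | 14 | 15   RAW R0: wait I1 write@11
  I3 | 16 | 17 | 19 | 20   struct: ADD busy until I2 writes@15
  I4 | 17 | 18 | 19 | 20
  I5 | 18 | 21 | 29 | 30   RAW R3: wait I3 write@20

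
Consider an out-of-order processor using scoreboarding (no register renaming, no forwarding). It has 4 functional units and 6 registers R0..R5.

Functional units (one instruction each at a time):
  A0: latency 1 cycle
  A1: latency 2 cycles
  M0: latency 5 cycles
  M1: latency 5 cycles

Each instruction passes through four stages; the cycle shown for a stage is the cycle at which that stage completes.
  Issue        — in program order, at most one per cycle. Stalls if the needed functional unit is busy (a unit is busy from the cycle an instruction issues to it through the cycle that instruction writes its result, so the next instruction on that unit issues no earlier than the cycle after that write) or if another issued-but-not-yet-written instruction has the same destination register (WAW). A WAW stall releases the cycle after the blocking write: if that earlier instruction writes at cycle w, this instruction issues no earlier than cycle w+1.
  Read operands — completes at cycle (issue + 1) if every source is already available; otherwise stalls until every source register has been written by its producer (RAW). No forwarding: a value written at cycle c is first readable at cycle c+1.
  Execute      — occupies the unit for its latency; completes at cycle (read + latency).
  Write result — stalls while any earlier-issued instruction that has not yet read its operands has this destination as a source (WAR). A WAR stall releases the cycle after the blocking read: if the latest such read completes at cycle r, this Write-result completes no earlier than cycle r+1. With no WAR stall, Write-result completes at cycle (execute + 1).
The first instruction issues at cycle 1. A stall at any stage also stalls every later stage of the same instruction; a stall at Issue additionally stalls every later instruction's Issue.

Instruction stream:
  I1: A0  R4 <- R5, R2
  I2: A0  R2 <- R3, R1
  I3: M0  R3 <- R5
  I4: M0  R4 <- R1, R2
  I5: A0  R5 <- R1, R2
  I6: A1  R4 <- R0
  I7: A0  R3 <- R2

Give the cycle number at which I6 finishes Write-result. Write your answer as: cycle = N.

c1: issue I1 (A0)
c2: I1 read-ops
c3: I1 finished on A0
c4: I1→R4
c5: issue I2 (A0)
c6: I2 read-ops · issue I3 (M0)
c7: I2 finished on A0 · I3 read-ops
c8: I2→R2
c12: I3 finished on M0
c13: I3→R3
c14: issue I4 (M0)
c15: I4 read-ops · issue I5 (A0)
c16: I5 read-ops
c17: I5 finished on A0
c18: I5→R5
c20: I4 finished on M0
c21: I4→R4
c22: issue I6 (A1)
c23: I6 read-ops · issue I7 (A0)
c24: I7 read-ops
c25: I6 finished on A1 · I7 finished on A0
c26: I6→R4 · I7→R3

cycle = 26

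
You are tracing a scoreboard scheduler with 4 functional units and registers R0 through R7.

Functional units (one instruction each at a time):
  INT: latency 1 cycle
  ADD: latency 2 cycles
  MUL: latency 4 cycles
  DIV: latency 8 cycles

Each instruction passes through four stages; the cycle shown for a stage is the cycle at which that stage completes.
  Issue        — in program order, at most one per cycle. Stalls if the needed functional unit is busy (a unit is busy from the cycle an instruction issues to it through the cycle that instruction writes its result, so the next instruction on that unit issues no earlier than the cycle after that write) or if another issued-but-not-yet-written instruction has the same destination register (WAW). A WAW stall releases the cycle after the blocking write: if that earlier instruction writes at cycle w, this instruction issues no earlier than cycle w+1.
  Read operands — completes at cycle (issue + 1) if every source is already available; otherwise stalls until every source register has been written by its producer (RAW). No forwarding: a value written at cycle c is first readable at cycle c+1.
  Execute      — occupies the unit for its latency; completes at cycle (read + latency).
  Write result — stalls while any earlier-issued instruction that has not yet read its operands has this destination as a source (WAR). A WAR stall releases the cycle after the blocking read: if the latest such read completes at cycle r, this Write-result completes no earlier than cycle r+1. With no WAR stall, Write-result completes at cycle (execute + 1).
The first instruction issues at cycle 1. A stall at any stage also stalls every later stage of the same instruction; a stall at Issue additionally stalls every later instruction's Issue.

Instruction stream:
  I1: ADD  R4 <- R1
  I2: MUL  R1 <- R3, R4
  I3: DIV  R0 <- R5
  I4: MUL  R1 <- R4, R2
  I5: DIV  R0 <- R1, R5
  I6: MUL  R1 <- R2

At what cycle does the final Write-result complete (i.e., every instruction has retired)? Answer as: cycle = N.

[I1] 1/2/4/5
[I2] 2/6/10/11  (RAW R4: wait I1 write@5)
[I3] 3/4/12/13
[I4] 12/13/17/18  (struct: MUL busy until I2 writes@11)
[I5] 14/19/27/28  (struct: DIV busy until I3 writes@13; RAW R1: wait I4 write@18)
[I6] 19/20/24/25  (struct: MUL busy until I4 writes@18)

cycle = 28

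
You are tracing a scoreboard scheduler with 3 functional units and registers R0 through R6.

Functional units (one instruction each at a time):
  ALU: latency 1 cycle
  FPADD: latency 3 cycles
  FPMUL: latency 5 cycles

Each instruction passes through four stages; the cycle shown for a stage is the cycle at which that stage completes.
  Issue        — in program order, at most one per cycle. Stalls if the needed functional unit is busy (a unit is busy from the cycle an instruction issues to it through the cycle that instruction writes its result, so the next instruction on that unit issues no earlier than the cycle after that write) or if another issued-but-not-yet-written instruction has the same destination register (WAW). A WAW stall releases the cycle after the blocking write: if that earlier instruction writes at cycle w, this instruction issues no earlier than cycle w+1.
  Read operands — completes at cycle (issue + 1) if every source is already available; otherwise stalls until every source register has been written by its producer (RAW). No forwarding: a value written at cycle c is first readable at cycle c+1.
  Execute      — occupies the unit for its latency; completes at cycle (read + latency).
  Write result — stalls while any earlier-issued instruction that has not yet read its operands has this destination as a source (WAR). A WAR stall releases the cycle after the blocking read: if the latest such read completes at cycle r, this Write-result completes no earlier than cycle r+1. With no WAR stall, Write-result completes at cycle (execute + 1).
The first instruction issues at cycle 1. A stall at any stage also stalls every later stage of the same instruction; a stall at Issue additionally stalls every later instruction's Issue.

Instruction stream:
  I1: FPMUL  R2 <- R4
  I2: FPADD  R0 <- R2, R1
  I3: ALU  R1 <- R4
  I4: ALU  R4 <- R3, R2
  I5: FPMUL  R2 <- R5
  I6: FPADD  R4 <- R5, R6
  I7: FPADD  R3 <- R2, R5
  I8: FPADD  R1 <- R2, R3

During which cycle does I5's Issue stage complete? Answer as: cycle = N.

cycle = 12

[1] I1 dispatched to FPMUL
[2] I1 operands ready | I2 dispatched to FPADD
[3] I3 dispatched to ALU
[4] I3 operands ready
[5] I3 complete
[7] I1 complete
[8] R2←I1
[9] I2 operands ready
[10] R1←I3
[11] I4 dispatched to ALU
[12] I2 complete | I4 operands ready | I5 dispatched to FPMUL
[13] R0←I2 | I4 complete | I5 operands ready
[14] R4←I4
[15] I6 dispatched to FPADD
[16] I6 operands ready
[18] I5 complete
[19] R2←I5 | I6 complete
[20] R4←I6
[21] I7 dispatched to FPADD
[22] I7 operands ready
[25] I7 complete
[26] R3←I7
[27] I8 dispatched to FPADD
[28] I8 operands ready
[31] I8 complete
[32] R1←I8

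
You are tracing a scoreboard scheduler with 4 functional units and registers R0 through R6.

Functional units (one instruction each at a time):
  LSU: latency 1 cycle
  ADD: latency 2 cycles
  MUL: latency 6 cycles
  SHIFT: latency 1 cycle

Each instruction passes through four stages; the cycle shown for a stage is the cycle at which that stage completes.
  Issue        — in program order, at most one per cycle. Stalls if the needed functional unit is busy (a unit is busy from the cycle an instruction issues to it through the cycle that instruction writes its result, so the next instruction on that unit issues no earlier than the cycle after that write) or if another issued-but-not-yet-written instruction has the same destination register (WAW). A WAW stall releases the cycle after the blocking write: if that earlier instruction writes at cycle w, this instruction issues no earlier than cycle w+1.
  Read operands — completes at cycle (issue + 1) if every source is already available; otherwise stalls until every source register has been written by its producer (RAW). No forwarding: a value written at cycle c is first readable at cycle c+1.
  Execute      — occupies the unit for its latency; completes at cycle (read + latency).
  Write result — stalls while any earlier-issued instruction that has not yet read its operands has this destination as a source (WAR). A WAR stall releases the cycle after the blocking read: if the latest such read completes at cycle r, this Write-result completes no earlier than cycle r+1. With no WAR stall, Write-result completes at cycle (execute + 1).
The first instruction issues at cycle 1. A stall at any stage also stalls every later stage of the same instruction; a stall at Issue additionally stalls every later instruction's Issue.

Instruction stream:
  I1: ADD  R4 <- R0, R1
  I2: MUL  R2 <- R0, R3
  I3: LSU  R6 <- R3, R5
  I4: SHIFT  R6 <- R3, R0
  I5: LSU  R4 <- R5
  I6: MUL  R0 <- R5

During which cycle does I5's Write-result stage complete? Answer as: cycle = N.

cycle = 11

c1: issue I1 (ADD)
c2: I1 read-ops | issue I2 (MUL)
c3: I2 read-ops | issue I3 (LSU)
c4: I1 finished on ADD | I3 read-ops
c5: I1→R4 | I3 finished on LSU
c6: I3→R6
c7: issue I4 (SHIFT)
c8: I4 read-ops | issue I5 (LSU)
c9: I2 finished on MUL | I4 finished on SHIFT | I5 read-ops
c10: I2→R2 | I4→R6 | I5 finished on LSU
c11: I5→R4 | issue I6 (MUL)
c12: I6 read-ops
c18: I6 finished on MUL
c19: I6→R0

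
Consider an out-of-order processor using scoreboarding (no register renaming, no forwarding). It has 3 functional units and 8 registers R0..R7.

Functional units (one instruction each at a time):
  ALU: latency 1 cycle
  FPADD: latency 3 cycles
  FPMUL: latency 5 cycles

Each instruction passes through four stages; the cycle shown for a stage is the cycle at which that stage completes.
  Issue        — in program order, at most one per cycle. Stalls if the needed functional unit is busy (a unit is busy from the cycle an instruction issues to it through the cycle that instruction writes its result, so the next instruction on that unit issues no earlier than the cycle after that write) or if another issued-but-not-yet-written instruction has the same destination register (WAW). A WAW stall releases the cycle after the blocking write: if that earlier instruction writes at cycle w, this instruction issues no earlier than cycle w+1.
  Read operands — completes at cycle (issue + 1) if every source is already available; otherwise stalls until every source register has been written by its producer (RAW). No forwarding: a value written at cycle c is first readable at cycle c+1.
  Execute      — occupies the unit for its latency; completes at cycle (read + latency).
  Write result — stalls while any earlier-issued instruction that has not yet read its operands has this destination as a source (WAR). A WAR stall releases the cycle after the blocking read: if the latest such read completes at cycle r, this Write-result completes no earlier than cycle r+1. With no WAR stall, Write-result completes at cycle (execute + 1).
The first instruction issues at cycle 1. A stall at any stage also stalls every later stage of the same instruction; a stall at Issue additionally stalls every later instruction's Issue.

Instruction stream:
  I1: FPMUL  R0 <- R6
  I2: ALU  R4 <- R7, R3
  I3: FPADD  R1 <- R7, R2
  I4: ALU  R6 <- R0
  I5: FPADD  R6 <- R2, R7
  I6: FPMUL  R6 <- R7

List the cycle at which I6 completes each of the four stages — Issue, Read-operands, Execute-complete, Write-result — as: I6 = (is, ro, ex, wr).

I6 = (18, 19, 24, 25)

cycle 1: I1 issues→FPMUL
cycle 2: I1 reads | I2 issues→ALU
cycle 3: I2 reads | I3 issues→FPADD
cycle 4: I2 exec-done | I3 reads
cycle 5: I2 writes R4
cycle 6: I4 issues→ALU
cycle 7: I1 exec-done | I3 exec-done
cycle 8: I1 writes R0 | I3 writes R1
cycle 9: I4 reads
cycle 10: I4 exec-done
cycle 11: I4 writes R6
cycle 12: I5 issues→FPADD
cycle 13: I5 reads
cycle 16: I5 exec-done
cycle 17: I5 writes R6
cycle 18: I6 issues→FPMUL
cycle 19: I6 reads
cycle 24: I6 exec-done
cycle 25: I6 writes R6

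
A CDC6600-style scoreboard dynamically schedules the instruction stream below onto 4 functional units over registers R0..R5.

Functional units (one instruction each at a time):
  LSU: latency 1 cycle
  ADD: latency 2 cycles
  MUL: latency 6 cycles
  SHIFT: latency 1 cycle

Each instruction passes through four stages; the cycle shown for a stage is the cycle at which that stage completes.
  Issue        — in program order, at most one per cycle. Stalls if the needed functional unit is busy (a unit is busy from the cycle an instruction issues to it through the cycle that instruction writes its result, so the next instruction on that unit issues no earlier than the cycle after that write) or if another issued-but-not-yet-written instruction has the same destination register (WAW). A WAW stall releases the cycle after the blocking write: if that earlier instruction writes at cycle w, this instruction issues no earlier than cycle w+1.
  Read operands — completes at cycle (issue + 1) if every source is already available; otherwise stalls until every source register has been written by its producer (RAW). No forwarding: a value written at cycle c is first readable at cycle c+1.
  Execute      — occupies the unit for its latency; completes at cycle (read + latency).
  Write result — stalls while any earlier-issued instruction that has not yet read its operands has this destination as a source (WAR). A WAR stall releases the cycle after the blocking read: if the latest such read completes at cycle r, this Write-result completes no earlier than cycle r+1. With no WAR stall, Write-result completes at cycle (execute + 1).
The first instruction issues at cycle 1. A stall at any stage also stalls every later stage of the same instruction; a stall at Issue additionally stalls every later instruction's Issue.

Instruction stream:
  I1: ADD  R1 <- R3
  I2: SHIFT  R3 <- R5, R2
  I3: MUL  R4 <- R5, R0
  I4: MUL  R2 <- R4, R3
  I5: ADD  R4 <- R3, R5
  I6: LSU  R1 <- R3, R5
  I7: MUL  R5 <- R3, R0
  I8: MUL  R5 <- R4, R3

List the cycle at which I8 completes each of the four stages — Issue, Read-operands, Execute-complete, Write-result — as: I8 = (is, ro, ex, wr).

I8 = (30, 31, 37, 38)

1) issue 1, read 2, done 4, write 5
2) issue 2, read 3, done 4, write 5
3) issue 3, read 4, done 10, write 11
4) issue 12, read 13, done 19, write 20  <struct: MUL busy until I3 writes@11>
5) issue 13, read 14, done 16, write 17
6) issue 14, read 15, done 16, write 17
7) issue 21, read 22, done 28, write 29  <struct: MUL busy until I4 writes@20>
8) issue 30, read 31, done 37, write 38  <struct: MUL busy until I7 writes@29>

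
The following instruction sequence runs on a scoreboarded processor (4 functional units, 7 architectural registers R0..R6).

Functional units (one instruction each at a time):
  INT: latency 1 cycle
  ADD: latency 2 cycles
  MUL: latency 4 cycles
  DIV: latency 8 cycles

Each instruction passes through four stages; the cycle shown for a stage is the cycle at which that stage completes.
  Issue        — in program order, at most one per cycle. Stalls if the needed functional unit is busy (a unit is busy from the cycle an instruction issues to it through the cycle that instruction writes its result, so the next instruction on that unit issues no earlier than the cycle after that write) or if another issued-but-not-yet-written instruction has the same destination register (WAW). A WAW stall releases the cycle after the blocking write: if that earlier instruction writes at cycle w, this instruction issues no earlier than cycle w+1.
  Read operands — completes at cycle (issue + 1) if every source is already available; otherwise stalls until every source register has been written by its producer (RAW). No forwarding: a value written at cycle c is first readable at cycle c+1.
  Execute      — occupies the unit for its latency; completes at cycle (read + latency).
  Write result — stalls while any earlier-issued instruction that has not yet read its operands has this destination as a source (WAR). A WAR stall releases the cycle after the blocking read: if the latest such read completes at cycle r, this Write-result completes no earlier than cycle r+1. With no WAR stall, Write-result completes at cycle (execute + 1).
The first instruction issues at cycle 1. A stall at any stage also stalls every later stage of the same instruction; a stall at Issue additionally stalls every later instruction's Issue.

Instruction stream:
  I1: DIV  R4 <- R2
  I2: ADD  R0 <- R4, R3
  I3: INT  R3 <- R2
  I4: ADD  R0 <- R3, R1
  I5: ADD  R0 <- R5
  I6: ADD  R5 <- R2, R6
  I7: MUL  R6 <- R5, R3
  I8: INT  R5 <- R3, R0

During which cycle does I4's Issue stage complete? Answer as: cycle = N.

[I1] 1/2/10/11
[I2] 2/12/14/15  (RAW R4: wait I1 write@11)
[I3] 3/4/5/13  (WAR R3: wait I2 read@12)
[I4] 16/17/19/20  (struct: ADD busy until I2 writes@15)
[I5] 21/22/24/25  (struct: ADD busy until I4 writes@20)
[I6] 26/27/29/30  (struct: ADD busy until I5 writes@25)
[I7] 27/31/35/36  (RAW R5: wait I6 write@30)
[I8] 31/32/33/34  (WAW R5: wait I6 write@30)

cycle = 16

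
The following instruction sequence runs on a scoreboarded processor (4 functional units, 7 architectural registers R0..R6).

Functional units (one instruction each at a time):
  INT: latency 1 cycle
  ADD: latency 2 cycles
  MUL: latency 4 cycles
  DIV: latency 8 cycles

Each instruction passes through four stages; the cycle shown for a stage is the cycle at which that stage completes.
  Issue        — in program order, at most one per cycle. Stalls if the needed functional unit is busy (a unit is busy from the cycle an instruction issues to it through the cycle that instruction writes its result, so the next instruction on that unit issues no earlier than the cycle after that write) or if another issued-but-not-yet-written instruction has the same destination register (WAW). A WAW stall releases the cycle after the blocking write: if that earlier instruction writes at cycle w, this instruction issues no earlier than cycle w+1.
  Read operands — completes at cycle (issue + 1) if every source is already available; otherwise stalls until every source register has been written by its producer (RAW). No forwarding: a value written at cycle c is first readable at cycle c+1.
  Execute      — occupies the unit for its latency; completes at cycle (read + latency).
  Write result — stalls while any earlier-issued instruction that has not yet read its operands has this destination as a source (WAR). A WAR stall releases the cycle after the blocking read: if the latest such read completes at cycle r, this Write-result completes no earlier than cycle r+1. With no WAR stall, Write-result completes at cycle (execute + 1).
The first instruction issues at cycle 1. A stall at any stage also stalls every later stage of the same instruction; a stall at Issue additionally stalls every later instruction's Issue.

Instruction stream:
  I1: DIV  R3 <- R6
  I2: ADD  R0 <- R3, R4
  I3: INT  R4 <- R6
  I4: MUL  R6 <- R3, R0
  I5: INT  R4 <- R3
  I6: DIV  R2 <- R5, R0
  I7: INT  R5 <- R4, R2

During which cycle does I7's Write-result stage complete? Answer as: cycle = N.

cycle = 28

I1  is:1  ro:2  ex:10  wr:11
I2  is:2  ro:12  ex:14  wr:15  — RAW R3: wait I1 write@11
I3  is:3  ro:4  ex:5  wr:13  — WAR R4: wait I2 read@12
I4  is:4  ro:16  ex:20  wr:21  — RAW R0: wait I2 write@15
I5  is:14  ro:15  ex:16  wr:17  — struct: INT busy until I3 writes@13
I6  is:15  ro:16  ex:24  wr:25
I7  is:18  ro:26  ex:27  wr:28  — struct: INT busy until I5 writes@17, RAW R2: wait I6 write@25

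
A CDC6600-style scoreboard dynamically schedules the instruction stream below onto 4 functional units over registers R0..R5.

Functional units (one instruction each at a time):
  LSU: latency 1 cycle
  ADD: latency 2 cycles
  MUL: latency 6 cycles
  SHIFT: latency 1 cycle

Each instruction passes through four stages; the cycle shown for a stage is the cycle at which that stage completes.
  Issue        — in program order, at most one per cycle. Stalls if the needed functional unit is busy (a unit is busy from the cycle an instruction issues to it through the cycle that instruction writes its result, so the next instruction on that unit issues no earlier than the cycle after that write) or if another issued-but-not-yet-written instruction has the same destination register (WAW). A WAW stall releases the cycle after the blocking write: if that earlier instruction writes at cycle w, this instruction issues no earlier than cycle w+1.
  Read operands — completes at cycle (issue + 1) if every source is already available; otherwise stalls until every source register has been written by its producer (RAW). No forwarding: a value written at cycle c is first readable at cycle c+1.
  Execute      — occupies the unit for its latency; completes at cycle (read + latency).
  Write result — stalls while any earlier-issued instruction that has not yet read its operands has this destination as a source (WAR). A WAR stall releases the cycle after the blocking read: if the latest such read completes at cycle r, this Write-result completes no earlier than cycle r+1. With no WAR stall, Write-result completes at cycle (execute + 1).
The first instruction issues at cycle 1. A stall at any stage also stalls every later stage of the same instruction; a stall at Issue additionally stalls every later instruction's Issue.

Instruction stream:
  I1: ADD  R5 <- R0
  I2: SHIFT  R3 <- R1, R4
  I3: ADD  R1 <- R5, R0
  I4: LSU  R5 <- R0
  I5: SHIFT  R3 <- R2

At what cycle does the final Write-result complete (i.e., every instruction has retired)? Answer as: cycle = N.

cycle = 11

[I1] 1/2/4/5
[I2] 2/3/4/5
[I3] 6/7/9/10  (struct: ADD busy until I1 writes@5)
[I4] 7/8/9/10
[I5] 8/9/10/11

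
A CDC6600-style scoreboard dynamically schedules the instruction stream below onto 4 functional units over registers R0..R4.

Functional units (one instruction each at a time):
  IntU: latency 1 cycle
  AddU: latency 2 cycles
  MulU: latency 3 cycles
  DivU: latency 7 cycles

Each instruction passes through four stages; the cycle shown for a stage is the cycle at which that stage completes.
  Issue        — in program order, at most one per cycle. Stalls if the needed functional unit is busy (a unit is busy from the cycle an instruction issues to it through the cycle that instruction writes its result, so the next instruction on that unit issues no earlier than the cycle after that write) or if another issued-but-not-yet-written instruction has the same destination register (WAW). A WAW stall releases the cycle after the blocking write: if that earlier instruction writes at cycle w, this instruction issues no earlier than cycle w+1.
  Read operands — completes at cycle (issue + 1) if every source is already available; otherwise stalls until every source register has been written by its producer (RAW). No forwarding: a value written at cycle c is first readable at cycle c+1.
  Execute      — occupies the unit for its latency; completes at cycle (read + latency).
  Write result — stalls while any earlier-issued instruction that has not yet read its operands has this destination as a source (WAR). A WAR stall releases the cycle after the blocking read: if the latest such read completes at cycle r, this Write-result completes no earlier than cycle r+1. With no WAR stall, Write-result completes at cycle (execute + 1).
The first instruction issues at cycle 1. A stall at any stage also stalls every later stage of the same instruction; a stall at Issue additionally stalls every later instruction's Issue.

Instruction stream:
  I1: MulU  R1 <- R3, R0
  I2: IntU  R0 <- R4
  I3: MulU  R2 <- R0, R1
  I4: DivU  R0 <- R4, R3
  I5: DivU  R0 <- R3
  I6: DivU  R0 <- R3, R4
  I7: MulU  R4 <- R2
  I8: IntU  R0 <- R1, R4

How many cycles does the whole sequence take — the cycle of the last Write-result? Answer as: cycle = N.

[1] I1→MulU
[2] I1 RO · I2→IntU
[3] I2 RO
[4] I2 EX
[5] I1 EX · I2 WR R0
[6] I1 WR R1
[7] I3→MulU
[8] I3 RO · I4→DivU
[9] I4 RO
[11] I3 EX
[12] I3 WR R2
[16] I4 EX
[17] I4 WR R0
[18] I5→DivU
[19] I5 RO
[26] I5 EX
[27] I5 WR R0
[28] I6→DivU
[29] I6 RO · I7→MulU
[30] I7 RO
[33] I7 EX
[34] I7 WR R4
[36] I6 EX
[37] I6 WR R0
[38] I8→IntU
[39] I8 RO
[40] I8 EX
[41] I8 WR R0

cycle = 41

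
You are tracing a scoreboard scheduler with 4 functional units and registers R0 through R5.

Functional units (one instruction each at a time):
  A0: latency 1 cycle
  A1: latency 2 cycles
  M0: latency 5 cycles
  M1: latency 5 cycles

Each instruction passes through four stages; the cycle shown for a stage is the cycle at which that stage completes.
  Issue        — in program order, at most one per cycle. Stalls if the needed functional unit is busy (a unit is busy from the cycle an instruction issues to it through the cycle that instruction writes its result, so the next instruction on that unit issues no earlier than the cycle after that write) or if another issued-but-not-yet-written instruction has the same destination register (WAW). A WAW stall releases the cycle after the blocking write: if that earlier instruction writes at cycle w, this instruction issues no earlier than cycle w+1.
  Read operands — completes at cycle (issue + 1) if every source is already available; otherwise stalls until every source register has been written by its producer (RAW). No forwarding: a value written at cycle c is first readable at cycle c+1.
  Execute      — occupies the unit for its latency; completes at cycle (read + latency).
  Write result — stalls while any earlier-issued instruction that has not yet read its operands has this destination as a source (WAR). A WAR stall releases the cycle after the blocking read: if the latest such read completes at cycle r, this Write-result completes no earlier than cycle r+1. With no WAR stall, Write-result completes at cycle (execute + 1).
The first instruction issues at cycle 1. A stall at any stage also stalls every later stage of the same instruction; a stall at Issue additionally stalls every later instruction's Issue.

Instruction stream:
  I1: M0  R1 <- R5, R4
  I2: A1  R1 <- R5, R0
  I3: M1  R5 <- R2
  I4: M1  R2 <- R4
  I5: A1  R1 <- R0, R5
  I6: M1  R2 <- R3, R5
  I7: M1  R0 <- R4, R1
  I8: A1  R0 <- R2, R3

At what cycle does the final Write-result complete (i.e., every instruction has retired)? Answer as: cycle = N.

cycle = 46

[1] I1 dispatched to M0
[2] I1 operands ready
[7] I1 complete
[8] R1←I1
[9] I2 dispatched to A1
[10] I2 operands ready; I3 dispatched to M1
[11] I3 operands ready
[12] I2 complete
[13] R1←I2
[16] I3 complete
[17] R5←I3
[18] I4 dispatched to M1
[19] I4 operands ready; I5 dispatched to A1
[20] I5 operands ready
[22] I5 complete
[23] R1←I5
[24] I4 complete
[25] R2←I4
[26] I6 dispatched to M1
[27] I6 operands ready
[32] I6 complete
[33] R2←I6
[34] I7 dispatched to M1
[35] I7 operands ready
[40] I7 complete
[41] R0←I7
[42] I8 dispatched to A1
[43] I8 operands ready
[45] I8 complete
[46] R0←I8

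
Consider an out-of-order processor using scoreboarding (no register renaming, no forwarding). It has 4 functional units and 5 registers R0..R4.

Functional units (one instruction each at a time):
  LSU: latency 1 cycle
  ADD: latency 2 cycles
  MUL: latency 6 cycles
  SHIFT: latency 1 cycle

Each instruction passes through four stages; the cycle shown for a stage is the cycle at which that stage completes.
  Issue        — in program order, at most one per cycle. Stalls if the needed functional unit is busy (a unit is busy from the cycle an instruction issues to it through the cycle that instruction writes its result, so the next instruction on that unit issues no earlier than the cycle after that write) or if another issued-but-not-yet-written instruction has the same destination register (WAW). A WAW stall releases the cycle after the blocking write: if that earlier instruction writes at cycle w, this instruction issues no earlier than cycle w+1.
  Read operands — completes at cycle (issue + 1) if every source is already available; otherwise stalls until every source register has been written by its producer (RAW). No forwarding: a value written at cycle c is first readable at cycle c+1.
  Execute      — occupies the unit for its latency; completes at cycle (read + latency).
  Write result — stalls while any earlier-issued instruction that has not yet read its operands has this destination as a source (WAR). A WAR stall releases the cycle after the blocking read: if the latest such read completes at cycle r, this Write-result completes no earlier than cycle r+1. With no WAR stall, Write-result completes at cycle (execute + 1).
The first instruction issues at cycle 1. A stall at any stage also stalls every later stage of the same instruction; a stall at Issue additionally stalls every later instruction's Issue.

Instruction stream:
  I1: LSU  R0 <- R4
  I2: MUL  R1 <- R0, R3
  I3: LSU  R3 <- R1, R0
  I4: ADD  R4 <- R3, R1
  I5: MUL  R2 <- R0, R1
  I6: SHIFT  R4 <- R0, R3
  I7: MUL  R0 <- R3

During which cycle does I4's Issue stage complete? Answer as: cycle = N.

c1: I1 dispatched to LSU
c2: I1 operands ready; I2 dispatched to MUL
c3: I1 complete
c4: R0←I1
c5: I2 operands ready; I3 dispatched to LSU
c6: I4 dispatched to ADD
c11: I2 complete
c12: R1←I2
c13: I3 operands ready; I5 dispatched to MUL
c14: I3 complete; I5 operands ready
c15: R3←I3
c16: I4 operands ready
c18: I4 complete
c19: R4←I4
c20: I5 complete; I6 dispatched to SHIFT
c21: R2←I5; I6 operands ready
c22: I6 complete; I7 dispatched to MUL
c23: R4←I6; I7 operands ready
c29: I7 complete
c30: R0←I7

cycle = 6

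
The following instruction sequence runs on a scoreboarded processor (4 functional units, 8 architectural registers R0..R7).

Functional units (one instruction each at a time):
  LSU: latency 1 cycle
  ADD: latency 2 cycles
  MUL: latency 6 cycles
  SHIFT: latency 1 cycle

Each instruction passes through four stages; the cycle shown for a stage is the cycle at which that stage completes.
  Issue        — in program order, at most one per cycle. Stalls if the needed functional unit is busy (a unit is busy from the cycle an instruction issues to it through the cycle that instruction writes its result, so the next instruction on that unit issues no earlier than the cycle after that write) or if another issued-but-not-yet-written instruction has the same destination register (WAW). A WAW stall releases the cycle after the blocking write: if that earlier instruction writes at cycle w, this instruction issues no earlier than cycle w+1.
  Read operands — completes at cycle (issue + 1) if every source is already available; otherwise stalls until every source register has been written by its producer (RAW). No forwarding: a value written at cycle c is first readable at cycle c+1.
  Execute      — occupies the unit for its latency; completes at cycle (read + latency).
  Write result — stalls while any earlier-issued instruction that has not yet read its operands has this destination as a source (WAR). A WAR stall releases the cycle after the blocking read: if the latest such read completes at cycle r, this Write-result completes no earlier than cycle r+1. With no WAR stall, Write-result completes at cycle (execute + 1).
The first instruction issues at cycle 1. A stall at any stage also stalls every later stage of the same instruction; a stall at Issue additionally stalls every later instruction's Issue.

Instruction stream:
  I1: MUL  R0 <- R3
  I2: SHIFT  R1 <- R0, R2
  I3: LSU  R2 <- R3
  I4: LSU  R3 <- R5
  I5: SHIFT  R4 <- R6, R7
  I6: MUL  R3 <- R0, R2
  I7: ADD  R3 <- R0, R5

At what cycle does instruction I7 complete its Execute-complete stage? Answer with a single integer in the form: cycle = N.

cycle = 28

[1] I1 issues→MUL
[2] I1 reads; I2 issues→SHIFT
[3] I3 issues→LSU
[4] I3 reads
[5] I3 exec-done
[8] I1 exec-done
[9] I1 writes R0
[10] I2 reads
[11] I2 exec-done; I3 writes R2
[12] I2 writes R1; I4 issues→LSU
[13] I4 reads; I5 issues→SHIFT
[14] I4 exec-done; I5 reads
[15] I4 writes R3; I5 exec-done
[16] I5 writes R4; I6 issues→MUL
[17] I6 reads
[23] I6 exec-done
[24] I6 writes R3
[25] I7 issues→ADD
[26] I7 reads
[28] I7 exec-done
[29] I7 writes R3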